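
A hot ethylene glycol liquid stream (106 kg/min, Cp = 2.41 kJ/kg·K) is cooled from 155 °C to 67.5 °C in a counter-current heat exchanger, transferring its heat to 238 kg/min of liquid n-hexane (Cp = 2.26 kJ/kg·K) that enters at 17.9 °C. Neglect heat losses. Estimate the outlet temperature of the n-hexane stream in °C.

Heat released by hot stream: Q = 106 × 2.41 × (155 − 67.5) = 22353 kJ/min
Energy balance on cold side (adiabatic exchanger): Q = ṁ_c·Cp_c·(T_c,out − T_c,in)
T_c,out = 17.9 + 22353/(238 × 2.26) = 59.457 °C

T_c,out = 59.5 °C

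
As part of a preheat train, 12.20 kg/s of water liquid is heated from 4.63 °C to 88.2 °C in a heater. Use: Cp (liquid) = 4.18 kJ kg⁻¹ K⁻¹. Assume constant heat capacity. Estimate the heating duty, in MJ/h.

Q = 15300 MJ/h

Q = ṁ·Cp·ΔT = 12.20 × 4.18 × (88.2 − 4.63) = 4261.7 kJ/s
Heating duty = 15342 MJ/h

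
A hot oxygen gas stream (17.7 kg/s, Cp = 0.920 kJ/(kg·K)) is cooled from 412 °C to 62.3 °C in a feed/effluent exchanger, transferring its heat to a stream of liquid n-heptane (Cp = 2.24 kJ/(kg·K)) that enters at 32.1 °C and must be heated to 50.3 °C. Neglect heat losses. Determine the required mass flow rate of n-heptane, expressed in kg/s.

Heat released by hot stream: Q = 17.7 × 0.920 × (412 − 62.3) = 5694.5 kJ/s
Energy balance on cold side (adiabatic exchanger): Q = ṁ_c·Cp_c·(T_c,out − T_c,in)
ṁ_c = 5694.5 / [2.24 × (50.3 − 32.1)] = 139.68 kg/s

ṁ_c = 140 kg/s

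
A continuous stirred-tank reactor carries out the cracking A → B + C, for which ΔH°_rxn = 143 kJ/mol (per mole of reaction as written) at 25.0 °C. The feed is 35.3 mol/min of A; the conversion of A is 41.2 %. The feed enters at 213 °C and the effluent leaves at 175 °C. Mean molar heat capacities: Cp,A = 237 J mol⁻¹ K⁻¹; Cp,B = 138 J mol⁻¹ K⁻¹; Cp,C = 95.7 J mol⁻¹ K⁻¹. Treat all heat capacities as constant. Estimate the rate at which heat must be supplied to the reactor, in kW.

Extent of reaction ξ = 0.412 × 35.3 = 14.544 mol/min
Reaction term: ξ·ΔH°_rxn = 14.544 × 143 = 2079.7 kJ/min
Sensible, feed 213→25 °C: -1572.8 kJ/min
Outlet flows (mol/min): A 20.756, B 14.544, C 14.544
Sensible, products 25→175 °C: 1247.7 kJ/min
Q = ΔH = 1754.6 kJ/min = 29.244 kW
Heat supplied = 29.244 kW

Q_in = 29.2 kW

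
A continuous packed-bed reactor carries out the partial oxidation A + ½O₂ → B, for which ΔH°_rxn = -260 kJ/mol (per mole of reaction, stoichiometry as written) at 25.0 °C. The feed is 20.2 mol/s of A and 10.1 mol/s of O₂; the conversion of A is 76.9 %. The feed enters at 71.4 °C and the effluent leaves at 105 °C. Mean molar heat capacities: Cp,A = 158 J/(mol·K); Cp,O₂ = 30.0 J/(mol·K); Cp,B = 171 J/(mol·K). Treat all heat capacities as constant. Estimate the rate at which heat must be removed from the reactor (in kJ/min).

Q_out = 235000 kJ/min

Extent of reaction ξ = 0.769 × 20.2 = 15.534 mol/s
Reaction term: ξ·ΔH°_rxn = 15.534 × -260 = -4038.8 kJ/s
Sensible, feed 71.4→25 °C: -162.15 kJ/s
Outlet flows (mol/s): A 4.6662, O₂ 2.3331, B 15.534
Sensible, products 25→105 °C: 277.08 kJ/s
Q = ΔH = -3923.9 kJ/s = -3923.9 kW
Heat removed = 235430 kJ/min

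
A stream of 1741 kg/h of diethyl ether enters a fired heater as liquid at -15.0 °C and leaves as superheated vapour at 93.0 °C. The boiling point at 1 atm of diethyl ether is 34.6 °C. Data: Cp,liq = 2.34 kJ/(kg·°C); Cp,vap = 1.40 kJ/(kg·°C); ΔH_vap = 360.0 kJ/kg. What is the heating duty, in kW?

Q = 270 kW

liquid -15.0→34.6 °C: 116.06 kJ/kg
vaporisation at 34.6 °C: 360 kJ/kg
vapour 34.6→93.0 °C: 81.76 kJ/kg
Δh = 116.06 + 360 + 81.76 = 557.82 kJ/kg
Q = ṁ·Δh = 1741 kg/h × 557.82 kJ/kg = 971170 kJ/h
|Q| = 269.77 kW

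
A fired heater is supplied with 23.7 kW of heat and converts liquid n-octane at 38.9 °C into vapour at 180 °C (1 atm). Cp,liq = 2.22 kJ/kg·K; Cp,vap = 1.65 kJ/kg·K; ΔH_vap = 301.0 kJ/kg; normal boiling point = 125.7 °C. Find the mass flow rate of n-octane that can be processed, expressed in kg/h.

ṁ = 146 kg/h

Δh = 2.22×(125.7−38.9) + 301.0 + 1.65×(180−125.7) = 583.29 kJ/kg
Q = 23.7 kW = 23.7 kJ/s = 85320 kJ/h
ṁ = Q/Δh = 85320 / 583.29 = 146.27 kg/h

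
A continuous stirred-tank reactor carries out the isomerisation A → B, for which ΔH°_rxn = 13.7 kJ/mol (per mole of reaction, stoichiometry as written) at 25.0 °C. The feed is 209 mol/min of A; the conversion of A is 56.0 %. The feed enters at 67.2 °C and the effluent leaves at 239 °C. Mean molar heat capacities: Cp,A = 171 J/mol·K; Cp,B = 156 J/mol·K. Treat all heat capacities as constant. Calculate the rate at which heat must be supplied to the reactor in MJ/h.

Q_in = 442 MJ/h

Extent of reaction ξ = 0.560 × 209 = 117.04 mol/min
Reaction term: ξ·ΔH°_rxn = 117.04 × 13.7 = 1603.4 kJ/min
Sensible, feed 67.2→25 °C: -1508.2 kJ/min
Outlet flows (mol/min): A 91.96, B 117.04
Sensible, products 25→239 °C: 7272.4 kJ/min
Q = ΔH = 7367.7 kJ/min = 122.8 kW
Heat supplied = 442.06 MJ/h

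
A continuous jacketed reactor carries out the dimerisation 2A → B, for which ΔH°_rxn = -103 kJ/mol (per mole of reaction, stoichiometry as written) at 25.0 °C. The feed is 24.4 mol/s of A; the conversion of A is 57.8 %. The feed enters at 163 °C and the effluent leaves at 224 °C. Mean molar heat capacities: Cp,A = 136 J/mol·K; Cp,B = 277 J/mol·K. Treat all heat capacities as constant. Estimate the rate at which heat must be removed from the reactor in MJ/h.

Extent of reaction ξ = 0.578 × 24.4 / 2 = 7.0516 mol/s
Reaction term: ξ·ΔH°_rxn = 7.0516 × -103 = -726.31 kJ/s
Sensible, feed 163→25 °C: -457.94 kJ/s
Outlet flows (mol/s): A 10.297, B 7.0516
Sensible, products 25→224 °C: 667.38 kJ/s
Q = ΔH = -516.88 kJ/s = -516.88 kW
Heat removed = 1860.8 MJ/h

Q_out = 1860 MJ/h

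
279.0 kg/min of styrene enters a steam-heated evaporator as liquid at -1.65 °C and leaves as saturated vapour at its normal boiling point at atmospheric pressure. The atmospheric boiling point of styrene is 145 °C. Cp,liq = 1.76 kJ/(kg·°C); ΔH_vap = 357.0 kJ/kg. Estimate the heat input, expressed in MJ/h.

liquid -1.65→145 °C: 258.1 kJ/kg
vaporisation at 145 °C: 357 kJ/kg
Δh = 258.1 + 357 = 615.1 kJ/kg
Q = ṁ·Δh = 279.0 kg/min × 615.1 kJ/kg = 171610 kJ/min
|Q| = 2860.2 kW = 10297 MJ/h

Q = 10300 MJ/h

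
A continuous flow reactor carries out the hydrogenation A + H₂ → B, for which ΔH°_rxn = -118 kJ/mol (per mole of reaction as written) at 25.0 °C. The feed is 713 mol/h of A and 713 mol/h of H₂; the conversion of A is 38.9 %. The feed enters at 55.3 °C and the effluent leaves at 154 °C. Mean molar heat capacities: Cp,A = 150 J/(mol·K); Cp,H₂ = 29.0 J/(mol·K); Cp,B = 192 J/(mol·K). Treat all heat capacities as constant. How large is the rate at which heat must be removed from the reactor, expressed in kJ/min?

Q_out = 328 kJ/min

Extent of reaction ξ = 0.389 × 713 = 277.36 mol/h
Reaction term: ξ·ΔH°_rxn = 277.36 × -118 = -32728 kJ/h
Sensible, feed 55.3→25 °C: -3867.1 kJ/h
Outlet flows (mol/h): A 435.64, H₂ 435.64, B 277.36
Sensible, products 25→154 °C: 16929 kJ/h
Q = ΔH = -19666 kJ/h = -5.4628 kW
Heat removed = 327.77 kJ/min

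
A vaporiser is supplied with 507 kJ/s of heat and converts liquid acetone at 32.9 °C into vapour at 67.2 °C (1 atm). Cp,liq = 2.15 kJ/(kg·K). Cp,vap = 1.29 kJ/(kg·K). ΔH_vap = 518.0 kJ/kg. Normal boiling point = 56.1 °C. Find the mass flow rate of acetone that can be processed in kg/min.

Δh = 2.15×(56.1−32.9) + 518.0 + 1.29×(67.2−56.1) = 582.2 kJ/kg
Q = 507 kJ/s = 507 kJ/s = 30420 kJ/min
ṁ = Q/Δh = 30420 / 582.2 = 52.25 kg/min

ṁ = 52.3 kg/min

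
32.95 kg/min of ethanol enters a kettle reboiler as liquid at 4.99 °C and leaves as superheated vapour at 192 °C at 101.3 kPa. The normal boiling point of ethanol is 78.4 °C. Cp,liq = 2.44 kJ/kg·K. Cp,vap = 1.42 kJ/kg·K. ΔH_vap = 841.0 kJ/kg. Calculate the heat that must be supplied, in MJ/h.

Q = 2340 MJ/h

liquid 4.99→78.4 °C: 179.12 kJ/kg
vaporisation at 78.4 °C: 841 kJ/kg
vapour 78.4→192 °C: 161.31 kJ/kg
Δh = 179.12 + 841 + 161.31 = 1181.4 kJ/kg
Q = ṁ·Δh = 32.95 kg/min × 1181.4 kJ/kg = 38928 kJ/min
|Q| = 648.8 kW = 2335.7 MJ/h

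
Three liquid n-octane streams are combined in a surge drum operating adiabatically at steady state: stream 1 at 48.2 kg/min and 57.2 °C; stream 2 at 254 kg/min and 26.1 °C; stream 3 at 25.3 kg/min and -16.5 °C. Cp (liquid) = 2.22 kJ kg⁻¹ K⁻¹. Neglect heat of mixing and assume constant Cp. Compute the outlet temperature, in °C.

Energy balance with Q = 0: Σ ṁᵢCp,ᵢ(T_out − Tᵢ) = 0
T_out = Σ ṁᵢCp,ᵢTᵢ / Σ ṁᵢCp,ᵢ
      = 19911 / 727.05 = 27.386 °C

T_out = 27.4 °C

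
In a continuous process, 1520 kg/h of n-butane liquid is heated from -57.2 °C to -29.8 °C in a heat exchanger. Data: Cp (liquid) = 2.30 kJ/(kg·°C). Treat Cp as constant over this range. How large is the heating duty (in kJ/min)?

Q = ṁ·Cp·ΔT = 1520 × 2.30 × (-29.8 − -57.2) = 95790 kJ/h
Converting: 95790 / 3600 s = 26.608 kW
Heating duty = 1596.5 kJ/min

Q = 1600 kJ/min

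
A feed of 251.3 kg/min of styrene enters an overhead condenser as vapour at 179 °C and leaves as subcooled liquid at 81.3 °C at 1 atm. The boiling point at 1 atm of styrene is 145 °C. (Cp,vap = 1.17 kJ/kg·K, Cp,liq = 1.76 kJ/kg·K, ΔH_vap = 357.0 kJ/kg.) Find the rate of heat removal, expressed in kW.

Q_c = 2130 kW

vapour 179→145 °C: -39.78 kJ/kg
condensation at 145 °C: -357 kJ/kg
liquid 145→81.3 °C: -112.11 kJ/kg
Δh = -39.78 + -357 + -112.11 = -508.89 kJ/kg
Q = ṁ·Δh = 251.3 kg/min × -508.89 kJ/kg = -127880 kJ/min
|Q| = 2131.4 kW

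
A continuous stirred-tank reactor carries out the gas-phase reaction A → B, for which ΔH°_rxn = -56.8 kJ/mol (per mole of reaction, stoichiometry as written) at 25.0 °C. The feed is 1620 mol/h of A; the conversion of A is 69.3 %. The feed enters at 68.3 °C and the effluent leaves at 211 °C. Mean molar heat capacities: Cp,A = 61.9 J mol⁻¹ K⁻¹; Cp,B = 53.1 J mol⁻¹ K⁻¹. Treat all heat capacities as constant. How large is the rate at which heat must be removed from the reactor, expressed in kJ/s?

Q_out = 14.2 kJ/s

Extent of reaction ξ = 0.693 × 1620 = 1122.7 mol/h
Reaction term: ξ·ΔH°_rxn = 1122.7 × -56.8 = -63767 kJ/h
Sensible, feed 68.3→25 °C: -4342 kJ/h
Outlet flows (mol/h): A 497.34, B 1122.7
Sensible, products 25→211 °C: 16814 kJ/h
Q = ΔH = -51295 kJ/h = -14.249 kW
Heat removed = 14.249 kJ/s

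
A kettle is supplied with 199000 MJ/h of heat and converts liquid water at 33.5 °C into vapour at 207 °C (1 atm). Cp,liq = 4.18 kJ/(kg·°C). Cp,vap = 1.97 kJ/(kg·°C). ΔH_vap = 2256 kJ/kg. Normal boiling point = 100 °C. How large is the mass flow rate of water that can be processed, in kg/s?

ṁ = 20.1 kg/s

Δh = 4.18×(100−33.5) + 2256 + 1.97×(207−100) = 2744.8 kJ/kg
Q = 199000 MJ/h = 55278 kJ/s = 55278 kJ/s
ṁ = Q/Δh = 55278 / 2744.8 = 20.139 kg/s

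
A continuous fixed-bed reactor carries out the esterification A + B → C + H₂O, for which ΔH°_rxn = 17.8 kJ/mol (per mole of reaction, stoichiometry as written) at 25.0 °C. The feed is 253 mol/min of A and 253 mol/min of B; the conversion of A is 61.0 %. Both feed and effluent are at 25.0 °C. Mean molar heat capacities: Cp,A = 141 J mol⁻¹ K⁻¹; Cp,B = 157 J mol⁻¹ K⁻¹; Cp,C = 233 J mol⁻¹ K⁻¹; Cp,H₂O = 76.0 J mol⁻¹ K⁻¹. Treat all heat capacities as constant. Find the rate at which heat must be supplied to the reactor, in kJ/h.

Extent of reaction ξ = 0.610 × 253 = 154.33 mol/min
Reaction term: ξ·ΔH°_rxn = 154.33 × 17.8 = 2747.1 kJ/min
Q = ΔH = 2747.1 kJ/min = 45.785 kW
Heat supplied = 164820 kJ/h

Q_in = 165000 kJ/h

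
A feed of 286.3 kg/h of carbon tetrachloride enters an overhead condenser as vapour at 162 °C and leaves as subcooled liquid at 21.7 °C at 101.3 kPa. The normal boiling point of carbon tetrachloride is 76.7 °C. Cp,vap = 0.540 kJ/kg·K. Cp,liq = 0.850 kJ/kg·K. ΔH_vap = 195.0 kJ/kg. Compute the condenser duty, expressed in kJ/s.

vapour 162→76.7 °C: -46.062 kJ/kg
condensation at 76.7 °C: -195 kJ/kg
liquid 76.7→21.7 °C: -46.75 kJ/kg
Δh = -46.062 + -195 + -46.75 = -287.81 kJ/kg
Q = ṁ·Δh = 286.3 kg/h × -287.81 kJ/kg = -82401 kJ/h
|Q| = 22.889 kW

Q_c = 22.9 kJ/s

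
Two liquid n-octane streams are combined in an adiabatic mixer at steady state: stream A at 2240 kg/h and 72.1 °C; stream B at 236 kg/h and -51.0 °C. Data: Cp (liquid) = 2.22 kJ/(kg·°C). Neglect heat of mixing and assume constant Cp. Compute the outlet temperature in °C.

T_out = 60.4 °C

Adiabatic, steady state ⇒ Σ ṁᵢCp,ᵢ(T_out − Tᵢ) = 0
T_out = Σ ṁᵢCp,ᵢTᵢ / Σ ṁᵢCp,ᵢ
      = 331820 / 5496.7 = 60.367 °C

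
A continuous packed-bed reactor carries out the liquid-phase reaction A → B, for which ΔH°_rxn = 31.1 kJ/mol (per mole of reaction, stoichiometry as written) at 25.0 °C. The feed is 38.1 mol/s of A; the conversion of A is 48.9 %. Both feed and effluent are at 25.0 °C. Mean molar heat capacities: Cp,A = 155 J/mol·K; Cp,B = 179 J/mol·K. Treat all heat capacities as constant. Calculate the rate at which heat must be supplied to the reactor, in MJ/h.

Q_in = 2090 MJ/h

Extent of reaction ξ = 0.489 × 38.1 = 18.631 mol/s
Reaction term: ξ·ΔH°_rxn = 18.631 × 31.1 = 579.42 kJ/s
Q = ΔH = 579.42 kJ/s = 579.42 kW
Heat supplied = 2085.9 MJ/h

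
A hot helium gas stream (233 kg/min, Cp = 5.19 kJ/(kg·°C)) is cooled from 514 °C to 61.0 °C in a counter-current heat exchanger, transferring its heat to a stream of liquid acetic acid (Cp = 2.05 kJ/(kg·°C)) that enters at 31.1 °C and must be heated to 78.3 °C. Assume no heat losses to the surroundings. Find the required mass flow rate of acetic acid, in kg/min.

ṁ_c = 5660 kg/min

Heat released by hot stream: Q = 233 × 5.19 × (514 − 61.0) = 547800 kJ/min
Energy balance on cold side (adiabatic exchanger): Q = ṁ_c·Cp_c·(T_c,out − T_c,in)
ṁ_c = 547800 / [2.05 × (78.3 − 31.1)] = 5661.4 kg/min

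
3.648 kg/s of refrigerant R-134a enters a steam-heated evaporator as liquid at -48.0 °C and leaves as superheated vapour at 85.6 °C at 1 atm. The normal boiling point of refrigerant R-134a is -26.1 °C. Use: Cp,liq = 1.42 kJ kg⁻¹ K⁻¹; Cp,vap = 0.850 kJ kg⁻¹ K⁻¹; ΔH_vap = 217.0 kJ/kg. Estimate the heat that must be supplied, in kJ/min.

Q = 75100 kJ/min

liquid -48.0→-26.1 °C: 31.098 kJ/kg
vaporisation at -26.1 °C: 217 kJ/kg
vapour -26.1→85.6 °C: 94.945 kJ/kg
Δh = 31.098 + 217 + 94.945 = 343.04 kJ/kg
Q = ṁ·Δh = 3.648 kg/s × 343.04 kJ/kg = 1251.4 kJ/s
|Q| = 1251.4 kW = 75085 kJ/min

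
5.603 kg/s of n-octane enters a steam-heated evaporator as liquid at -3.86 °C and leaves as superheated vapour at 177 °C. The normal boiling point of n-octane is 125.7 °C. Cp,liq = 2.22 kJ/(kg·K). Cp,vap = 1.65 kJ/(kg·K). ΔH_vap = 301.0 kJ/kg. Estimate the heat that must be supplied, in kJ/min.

liquid -3.86→125.7 °C: 287.62 kJ/kg
vaporisation at 125.7 °C: 301 kJ/kg
vapour 125.7→177 °C: 84.645 kJ/kg
Δh = 287.62 + 301 + 84.645 = 673.27 kJ/kg
Q = ṁ·Δh = 5.603 kg/s × 673.27 kJ/kg = 3772.3 kJ/s
|Q| = 3772.3 kW = 226340 kJ/min

Q = 226000 kJ/min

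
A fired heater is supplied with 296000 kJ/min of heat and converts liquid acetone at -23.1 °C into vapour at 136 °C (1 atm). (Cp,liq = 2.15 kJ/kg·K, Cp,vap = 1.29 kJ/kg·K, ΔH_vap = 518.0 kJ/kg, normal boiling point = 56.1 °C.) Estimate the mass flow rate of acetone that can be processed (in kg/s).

ṁ = 6.23 kg/s

Δh = 2.15×(56.1−-23.1) + 518.0 + 1.29×(136−56.1) = 791.35 kJ/kg
Q = 296000 kJ/min = 4933.3 kJ/s = 4933.3 kJ/s
ṁ = Q/Δh = 4933.3 / 791.35 = 6.2341 kg/s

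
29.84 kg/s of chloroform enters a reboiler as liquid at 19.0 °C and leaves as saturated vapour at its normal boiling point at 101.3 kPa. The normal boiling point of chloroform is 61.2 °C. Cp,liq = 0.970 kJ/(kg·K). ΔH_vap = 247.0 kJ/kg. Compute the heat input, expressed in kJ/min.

liquid 19.0→61.2 °C: 40.934 kJ/kg
vaporisation at 61.2 °C: 247 kJ/kg
Δh = 40.934 + 247 = 287.93 kJ/kg
Q = ṁ·Δh = 29.84 kg/s × 287.93 kJ/kg = 8592 kJ/s
|Q| = 8592 kW = 515520 kJ/min

Q = 516000 kJ/min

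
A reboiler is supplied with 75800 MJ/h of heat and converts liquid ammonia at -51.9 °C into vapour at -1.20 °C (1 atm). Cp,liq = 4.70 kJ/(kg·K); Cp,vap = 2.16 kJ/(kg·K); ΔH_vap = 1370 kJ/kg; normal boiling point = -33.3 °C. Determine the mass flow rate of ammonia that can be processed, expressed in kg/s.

Δh = 4.70×(-33.3−-51.9) + 1370 + 2.16×(-1.20−-33.3) = 1526.8 kJ/kg
Q = 75800 MJ/h = 21056 kJ/s = 21056 kJ/s
ṁ = Q/Δh = 21056 / 1526.8 = 13.791 kg/s

ṁ = 13.8 kg/s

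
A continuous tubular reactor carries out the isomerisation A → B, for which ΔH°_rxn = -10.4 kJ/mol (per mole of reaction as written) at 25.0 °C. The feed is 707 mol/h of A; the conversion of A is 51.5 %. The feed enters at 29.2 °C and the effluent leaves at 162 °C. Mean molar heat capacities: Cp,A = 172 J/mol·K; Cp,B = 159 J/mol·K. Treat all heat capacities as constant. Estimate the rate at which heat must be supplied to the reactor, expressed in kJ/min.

Q_in = 195 kJ/min

Extent of reaction ξ = 0.515 × 707 = 364.11 mol/h
Reaction term: ξ·ΔH°_rxn = 364.11 × -10.4 = -3786.7 kJ/h
Sensible, feed 29.2→25 °C: -510.74 kJ/h
Outlet flows (mol/h): A 342.89, B 364.11
Sensible, products 25→162 °C: 16011 kJ/h
Q = ΔH = 11714 kJ/h = 3.2538 kW
Heat supplied = 195.23 kJ/min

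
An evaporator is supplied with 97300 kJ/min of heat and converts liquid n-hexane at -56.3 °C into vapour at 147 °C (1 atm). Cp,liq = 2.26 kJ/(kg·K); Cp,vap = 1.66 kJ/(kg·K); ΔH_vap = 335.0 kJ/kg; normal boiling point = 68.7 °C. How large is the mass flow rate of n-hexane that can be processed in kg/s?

Δh = 2.26×(68.7−-56.3) + 335.0 + 1.66×(147−68.7) = 747.48 kJ/kg
Q = 97300 kJ/min = 1621.7 kJ/s = 1621.7 kJ/s
ṁ = Q/Δh = 1621.7 / 747.48 = 2.1695 kg/s

ṁ = 2.17 kg/s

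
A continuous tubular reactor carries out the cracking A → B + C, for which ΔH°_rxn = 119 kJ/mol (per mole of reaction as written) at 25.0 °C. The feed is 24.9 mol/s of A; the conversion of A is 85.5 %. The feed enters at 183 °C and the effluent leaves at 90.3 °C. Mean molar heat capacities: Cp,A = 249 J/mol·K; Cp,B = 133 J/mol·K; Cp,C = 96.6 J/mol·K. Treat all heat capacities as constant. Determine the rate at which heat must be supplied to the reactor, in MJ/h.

Extent of reaction ξ = 0.855 × 24.9 = 21.289 mol/s
Reaction term: ξ·ΔH°_rxn = 21.289 × 119 = 2533.5 kJ/s
Sensible, feed 183→25 °C: -979.62 kJ/s
Outlet flows (mol/s): A 3.6105, B 21.289, C 21.289
Sensible, products 25→90.3 °C: 377.9 kJ/s
Q = ΔH = 1931.7 kJ/s = 1931.7 kW
Heat supplied = 6954.2 MJ/h

Q_in = 6950 MJ/h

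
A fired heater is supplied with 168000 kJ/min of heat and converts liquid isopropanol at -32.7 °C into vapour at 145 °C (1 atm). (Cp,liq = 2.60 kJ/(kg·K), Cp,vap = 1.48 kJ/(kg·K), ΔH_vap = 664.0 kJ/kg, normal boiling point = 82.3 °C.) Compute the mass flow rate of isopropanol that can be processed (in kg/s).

ṁ = 2.65 kg/s

Δh = 2.60×(82.3−-32.7) + 664.0 + 1.48×(145−82.3) = 1055.8 kJ/kg
Q = 168000 kJ/min = 2800 kJ/s = 2800 kJ/s
ṁ = Q/Δh = 2800 / 1055.8 = 2.652 kg/s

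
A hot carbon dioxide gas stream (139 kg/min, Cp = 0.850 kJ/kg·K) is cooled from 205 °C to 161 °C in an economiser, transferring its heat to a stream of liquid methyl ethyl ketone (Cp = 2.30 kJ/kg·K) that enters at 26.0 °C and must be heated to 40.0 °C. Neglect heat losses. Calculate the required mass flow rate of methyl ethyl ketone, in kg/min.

Heat released by hot stream: Q = 139 × 0.850 × (205 − 161) = 5198.6 kJ/min
Energy balance on cold side (adiabatic exchanger): Q = ṁ_c·Cp_c·(T_c,out − T_c,in)
ṁ_c = 5198.6 / [2.30 × (40.0 − 26.0)] = 161.45 kg/min

ṁ_c = 161 kg/min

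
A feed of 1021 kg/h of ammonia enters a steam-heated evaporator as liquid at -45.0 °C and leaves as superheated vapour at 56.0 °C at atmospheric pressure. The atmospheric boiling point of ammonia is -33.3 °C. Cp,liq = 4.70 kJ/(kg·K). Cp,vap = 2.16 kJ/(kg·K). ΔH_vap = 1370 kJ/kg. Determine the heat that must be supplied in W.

liquid -45.0→-33.3 °C: 54.99 kJ/kg
vaporisation at -33.3 °C: 1370 kJ/kg
vapour -33.3→56.0 °C: 192.89 kJ/kg
Δh = 54.99 + 1370 + 192.89 = 1617.9 kJ/kg
Q = ṁ·Δh = 1021 kg/h × 1617.9 kJ/kg = 1.6519e+06 kJ/h
|Q| = 458.85 kW = 458850 W

Q = 459000 W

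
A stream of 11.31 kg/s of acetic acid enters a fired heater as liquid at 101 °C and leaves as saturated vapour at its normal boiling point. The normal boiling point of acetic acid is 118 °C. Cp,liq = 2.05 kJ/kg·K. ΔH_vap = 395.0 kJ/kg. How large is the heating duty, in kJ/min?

liquid 101→118 °C: 34.85 kJ/kg
vaporisation at 118 °C: 395 kJ/kg
Δh = 34.85 + 395 = 429.85 kJ/kg
Q = ṁ·Δh = 11.31 kg/s × 429.85 kJ/kg = 4861.6 kJ/s
|Q| = 4861.6 kW = 291700 kJ/min

Q = 292000 kJ/min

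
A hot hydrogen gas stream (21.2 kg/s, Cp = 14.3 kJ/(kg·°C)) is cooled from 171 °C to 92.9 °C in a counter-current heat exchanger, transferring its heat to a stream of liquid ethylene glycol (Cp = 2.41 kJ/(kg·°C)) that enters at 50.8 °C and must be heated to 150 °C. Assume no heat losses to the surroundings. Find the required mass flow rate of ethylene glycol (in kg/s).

Heat released by hot stream: Q = 21.2 × 14.3 × (171 − 92.9) = 23677 kJ/s
Energy balance on cold side (adiabatic exchanger): Q = ṁ_c·Cp_c·(T_c,out − T_c,in)
ṁ_c = 23677 / [2.41 × (150 − 50.8)] = 99.036 kg/s

ṁ_c = 99.0 kg/s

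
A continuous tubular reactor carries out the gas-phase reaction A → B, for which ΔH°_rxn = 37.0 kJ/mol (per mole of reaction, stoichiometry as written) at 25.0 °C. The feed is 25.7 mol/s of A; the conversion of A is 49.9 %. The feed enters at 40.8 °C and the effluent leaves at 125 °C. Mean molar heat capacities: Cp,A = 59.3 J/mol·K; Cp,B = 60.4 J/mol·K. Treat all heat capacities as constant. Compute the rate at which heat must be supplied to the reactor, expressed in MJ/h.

Extent of reaction ξ = 0.499 × 25.7 = 12.824 mol/s
Reaction term: ξ·ΔH°_rxn = 12.824 × 37.0 = 474.5 kJ/s
Sensible, feed 40.8→25 °C: -24.079 kJ/s
Outlet flows (mol/s): A 12.876, B 12.824
Sensible, products 25→125 °C: 153.81 kJ/s
Q = ΔH = 604.23 kJ/s = 604.23 kW
Heat supplied = 2175.2 MJ/h

Q_in = 2180 MJ/h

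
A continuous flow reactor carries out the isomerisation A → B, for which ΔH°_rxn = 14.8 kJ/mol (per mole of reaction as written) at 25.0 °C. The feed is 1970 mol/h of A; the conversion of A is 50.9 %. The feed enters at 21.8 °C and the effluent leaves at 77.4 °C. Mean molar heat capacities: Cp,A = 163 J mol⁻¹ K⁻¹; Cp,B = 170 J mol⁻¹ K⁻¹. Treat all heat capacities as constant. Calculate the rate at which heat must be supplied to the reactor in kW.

Q_in = 9.18 kW

Extent of reaction ξ = 0.509 × 1970 = 1002.7 mol/h
Reaction term: ξ·ΔH°_rxn = 1002.7 × 14.8 = 14840 kJ/h
Sensible, feed 21.8→25 °C: 1027.6 kJ/h
Outlet flows (mol/h): A 967.27, B 1002.7
Sensible, products 25→77.4 °C: 17194 kJ/h
Q = ΔH = 33062 kJ/h = 9.1839 kW
Heat supplied = 9.1839 kW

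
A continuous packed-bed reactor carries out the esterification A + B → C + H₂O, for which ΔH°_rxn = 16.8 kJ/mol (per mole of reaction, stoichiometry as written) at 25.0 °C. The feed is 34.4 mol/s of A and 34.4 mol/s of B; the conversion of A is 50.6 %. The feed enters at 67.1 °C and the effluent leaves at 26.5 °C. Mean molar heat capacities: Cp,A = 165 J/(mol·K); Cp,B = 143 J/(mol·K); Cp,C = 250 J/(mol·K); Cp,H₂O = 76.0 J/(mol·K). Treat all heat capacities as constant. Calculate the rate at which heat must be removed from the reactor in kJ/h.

Q_out = 494000 kJ/h

Extent of reaction ξ = 0.506 × 34.4 = 17.406 mol/s
Reaction term: ξ·ΔH°_rxn = 17.406 × 16.8 = 292.43 kJ/s
Sensible, feed 67.1→25 °C: -446.06 kJ/s
Outlet flows (mol/s): A 16.994, B 16.994, C 17.406, H₂O 17.406
Sensible, products 25→26.5 °C: 16.363 kJ/s
Q = ΔH = -137.27 kJ/s = -137.27 kW
Heat removed = 494160 kJ/h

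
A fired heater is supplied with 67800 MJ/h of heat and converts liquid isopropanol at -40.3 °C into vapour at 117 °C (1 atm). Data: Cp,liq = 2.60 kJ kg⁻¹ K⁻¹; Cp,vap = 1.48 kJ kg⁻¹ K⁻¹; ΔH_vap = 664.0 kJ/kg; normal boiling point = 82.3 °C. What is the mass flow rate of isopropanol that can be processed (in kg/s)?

Δh = 2.60×(82.3−-40.3) + 664.0 + 1.48×(117−82.3) = 1034.1 kJ/kg
Q = 67800 MJ/h = 18833 kJ/s = 18833 kJ/s
ṁ = Q/Δh = 18833 / 1034.1 = 18.212 kg/s

ṁ = 18.2 kg/s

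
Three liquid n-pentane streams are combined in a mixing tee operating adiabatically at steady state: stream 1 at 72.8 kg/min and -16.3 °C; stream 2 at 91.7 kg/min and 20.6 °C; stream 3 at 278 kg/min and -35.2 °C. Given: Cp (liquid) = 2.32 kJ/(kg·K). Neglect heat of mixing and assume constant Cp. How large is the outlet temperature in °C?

T_out = -20.5 °C

No heat crosses the boundary, so H_out = H_in.
T_out = Σ ṁᵢCp,ᵢTᵢ / Σ ṁᵢCp,ᵢ
      = -21073 / 1026.6 = -20.527 °C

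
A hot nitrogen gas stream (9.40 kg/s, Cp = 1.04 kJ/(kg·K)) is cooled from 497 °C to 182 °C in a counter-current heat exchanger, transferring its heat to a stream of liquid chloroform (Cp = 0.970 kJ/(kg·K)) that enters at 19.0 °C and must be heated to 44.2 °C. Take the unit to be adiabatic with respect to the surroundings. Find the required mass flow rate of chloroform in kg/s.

Heat released by hot stream: Q = 9.40 × 1.04 × (497 − 182) = 3079.4 kJ/s
Energy balance on cold side (adiabatic exchanger): Q = ṁ_c·Cp_c·(T_c,out − T_c,in)
ṁ_c = 3079.4 / [0.970 × (44.2 − 19.0)] = 125.98 kg/s

ṁ_c = 126 kg/s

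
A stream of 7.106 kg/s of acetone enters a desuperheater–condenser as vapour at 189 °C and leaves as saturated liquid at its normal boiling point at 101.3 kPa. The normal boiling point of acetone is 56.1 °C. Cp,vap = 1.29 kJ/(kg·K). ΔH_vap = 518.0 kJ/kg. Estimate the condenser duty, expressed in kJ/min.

vapour 189→56.1 °C: -171.44 kJ/kg
condensation at 56.1 °C: -518 kJ/kg
Δh = -171.44 + -518 = -689.44 kJ/kg
Q = ṁ·Δh = 7.106 kg/s × -689.44 kJ/kg = -4899.2 kJ/s
|Q| = 4899.2 kW = 293950 kJ/min

Q_c = 294000 kJ/min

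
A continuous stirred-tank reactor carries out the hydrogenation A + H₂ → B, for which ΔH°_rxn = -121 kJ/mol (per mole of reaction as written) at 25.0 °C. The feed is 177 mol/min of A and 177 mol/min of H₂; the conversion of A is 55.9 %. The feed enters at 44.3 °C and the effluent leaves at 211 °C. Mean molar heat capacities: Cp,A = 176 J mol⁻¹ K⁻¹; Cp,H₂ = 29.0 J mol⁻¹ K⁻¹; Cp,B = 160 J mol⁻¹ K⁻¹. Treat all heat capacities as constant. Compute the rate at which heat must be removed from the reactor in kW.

Q_out = 113 kW

Extent of reaction ξ = 0.559 × 177 = 98.943 mol/min
Reaction term: ξ·ΔH°_rxn = 98.943 × -121 = -11972 kJ/min
Sensible, feed 44.3→25 °C: -700.3 kJ/min
Outlet flows (mol/min): A 78.057, H₂ 78.057, B 98.943
Sensible, products 25→211 °C: 5920.9 kJ/min
Q = ΔH = -6751.5 kJ/min = -112.53 kW
Heat removed = 112.53 kW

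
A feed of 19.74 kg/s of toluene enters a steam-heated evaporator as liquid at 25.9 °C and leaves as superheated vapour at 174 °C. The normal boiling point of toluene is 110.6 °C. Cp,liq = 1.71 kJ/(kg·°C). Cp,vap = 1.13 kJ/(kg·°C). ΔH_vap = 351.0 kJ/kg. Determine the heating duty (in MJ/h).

liquid 25.9→110.6 °C: 144.84 kJ/kg
vaporisation at 110.6 °C: 351 kJ/kg
vapour 110.6→174 °C: 71.642 kJ/kg
Δh = 144.84 + 351 + 71.642 = 567.48 kJ/kg
Q = ṁ·Δh = 19.74 kg/s × 567.48 kJ/kg = 11202 kJ/s
|Q| = 11202 kW = 40327 MJ/h

Q = 40300 MJ/h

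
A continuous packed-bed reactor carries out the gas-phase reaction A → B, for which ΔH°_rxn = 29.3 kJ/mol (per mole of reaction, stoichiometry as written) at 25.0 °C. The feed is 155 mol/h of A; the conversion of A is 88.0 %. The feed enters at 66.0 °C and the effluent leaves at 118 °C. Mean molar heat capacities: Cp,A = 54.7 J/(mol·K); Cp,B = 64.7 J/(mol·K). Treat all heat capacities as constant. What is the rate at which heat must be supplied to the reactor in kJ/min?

Q_in = 76.1 kJ/min

Extent of reaction ξ = 0.880 × 155 = 136.4 mol/h
Reaction term: ξ·ΔH°_rxn = 136.4 × 29.3 = 3996.5 kJ/h
Sensible, feed 66.0→25 °C: -347.62 kJ/h
Outlet flows (mol/h): A 18.6, B 136.4
Sensible, products 25→118 °C: 915.35 kJ/h
Q = ΔH = 4564.3 kJ/h = 1.2678 kW
Heat supplied = 76.071 kJ/min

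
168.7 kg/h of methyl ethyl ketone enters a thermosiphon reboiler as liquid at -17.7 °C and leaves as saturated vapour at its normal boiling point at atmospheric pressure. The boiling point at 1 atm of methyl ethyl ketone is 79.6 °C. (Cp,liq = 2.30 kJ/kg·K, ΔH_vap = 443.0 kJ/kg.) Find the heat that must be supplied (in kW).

liquid -17.7→79.6 °C: 223.79 kJ/kg
vaporisation at 79.6 °C: 443 kJ/kg
Δh = 223.79 + 443 = 666.79 kJ/kg
Q = ṁ·Δh = 168.7 kg/h × 666.79 kJ/kg = 112490 kJ/h
|Q| = 31.247 kW

Q = 31.2 kW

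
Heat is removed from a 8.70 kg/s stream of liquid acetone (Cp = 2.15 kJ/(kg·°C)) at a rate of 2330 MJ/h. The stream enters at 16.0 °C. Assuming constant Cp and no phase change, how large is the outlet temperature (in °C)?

Q = 2330 MJ/h = 647.22 kJ/s
ΔT = Q/(ṁ·Cp) = 647.22/(8.70×2.15) = 34.602 K
T_out = 16.0 − 34.602 = -18.602 °C

T_out = -18.6 °C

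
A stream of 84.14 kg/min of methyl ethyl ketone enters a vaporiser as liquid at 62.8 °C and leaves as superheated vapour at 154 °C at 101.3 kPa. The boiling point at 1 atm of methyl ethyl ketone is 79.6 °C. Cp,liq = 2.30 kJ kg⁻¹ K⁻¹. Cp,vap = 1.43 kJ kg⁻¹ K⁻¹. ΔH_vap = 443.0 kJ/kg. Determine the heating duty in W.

liquid 62.8→79.6 °C: 38.64 kJ/kg
vaporisation at 79.6 °C: 443 kJ/kg
vapour 79.6→154 °C: 106.39 kJ/kg
Δh = 38.64 + 443 + 106.39 = 588.03 kJ/kg
Q = ṁ·Δh = 84.14 kg/min × 588.03 kJ/kg = 49477 kJ/min
|Q| = 824.62 kW = 824620 W

Q = 825000 W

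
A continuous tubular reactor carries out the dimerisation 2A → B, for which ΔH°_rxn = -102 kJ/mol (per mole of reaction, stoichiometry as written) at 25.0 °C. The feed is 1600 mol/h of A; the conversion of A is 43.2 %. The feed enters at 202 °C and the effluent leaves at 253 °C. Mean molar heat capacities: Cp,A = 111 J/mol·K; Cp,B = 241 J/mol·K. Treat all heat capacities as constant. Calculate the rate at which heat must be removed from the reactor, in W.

Q_out = 6860 W

Extent of reaction ξ = 0.432 × 1600 / 2 = 345.6 mol/h
Reaction term: ξ·ΔH°_rxn = 345.6 × -102 = -35251 kJ/h
Sensible, feed 202→25 °C: -31435 kJ/h
Outlet flows (mol/h): A 908.8, B 345.6
Sensible, products 25→253 °C: 41990 kJ/h
Q = ΔH = -24696 kJ/h = -6.8601 kW
Heat removed = 6860.1 W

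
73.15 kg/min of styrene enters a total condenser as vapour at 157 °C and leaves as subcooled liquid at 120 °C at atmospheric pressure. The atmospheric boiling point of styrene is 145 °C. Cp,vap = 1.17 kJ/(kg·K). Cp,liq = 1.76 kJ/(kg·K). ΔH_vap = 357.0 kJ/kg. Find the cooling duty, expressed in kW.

Q_c = 506 kW

vapour 157→145 °C: -14.04 kJ/kg
condensation at 145 °C: -357 kJ/kg
liquid 145→120 °C: -44 kJ/kg
Δh = -14.04 + -357 + -44 = -415.04 kJ/kg
Q = ṁ·Δh = 73.15 kg/min × -415.04 kJ/kg = -30360 kJ/min
|Q| = 506 kW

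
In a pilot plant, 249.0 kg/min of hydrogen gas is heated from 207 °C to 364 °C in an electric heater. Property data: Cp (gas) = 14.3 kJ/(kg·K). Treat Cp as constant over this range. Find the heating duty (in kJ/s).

Q = 9320 kJ/s

Q = ṁ·Cp·ΔT = 249.0 × 14.3 × (364 − 207) = 559030 kJ/min
Converting: 559030 / 60 s = 9317.2 kW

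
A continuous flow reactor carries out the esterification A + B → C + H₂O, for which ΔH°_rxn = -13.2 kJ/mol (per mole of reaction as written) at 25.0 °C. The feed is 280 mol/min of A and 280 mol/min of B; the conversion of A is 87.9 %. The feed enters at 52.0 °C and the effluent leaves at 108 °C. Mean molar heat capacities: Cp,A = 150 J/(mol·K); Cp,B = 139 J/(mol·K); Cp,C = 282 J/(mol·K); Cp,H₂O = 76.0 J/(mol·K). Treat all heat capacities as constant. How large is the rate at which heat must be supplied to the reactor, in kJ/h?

Extent of reaction ξ = 0.879 × 280 = 246.12 mol/min
Reaction term: ξ·ΔH°_rxn = 246.12 × -13.2 = -3248.8 kJ/min
Sensible, feed 52.0→25 °C: -2184.8 kJ/min
Outlet flows (mol/min): A 33.88, B 33.88, C 246.12, H₂O 246.12
Sensible, products 25→108 °C: 8125.9 kJ/min
Q = ΔH = 2692.3 kJ/min = 44.871 kW
Heat supplied = 161540 kJ/h

Q_in = 162000 kJ/h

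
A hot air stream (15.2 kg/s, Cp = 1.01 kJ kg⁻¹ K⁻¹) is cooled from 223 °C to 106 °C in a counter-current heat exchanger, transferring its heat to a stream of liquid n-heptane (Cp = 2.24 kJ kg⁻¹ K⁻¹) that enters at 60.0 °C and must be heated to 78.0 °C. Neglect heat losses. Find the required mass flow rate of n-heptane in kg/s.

ṁ_c = 44.5 kg/s

Heat released by hot stream: Q = 15.2 × 1.01 × (223 − 106) = 1796.2 kJ/s
Energy balance on cold side (adiabatic exchanger): Q = ṁ_c·Cp_c·(T_c,out − T_c,in)
ṁ_c = 1796.2 / [2.24 × (78.0 − 60.0)] = 44.548 kg/s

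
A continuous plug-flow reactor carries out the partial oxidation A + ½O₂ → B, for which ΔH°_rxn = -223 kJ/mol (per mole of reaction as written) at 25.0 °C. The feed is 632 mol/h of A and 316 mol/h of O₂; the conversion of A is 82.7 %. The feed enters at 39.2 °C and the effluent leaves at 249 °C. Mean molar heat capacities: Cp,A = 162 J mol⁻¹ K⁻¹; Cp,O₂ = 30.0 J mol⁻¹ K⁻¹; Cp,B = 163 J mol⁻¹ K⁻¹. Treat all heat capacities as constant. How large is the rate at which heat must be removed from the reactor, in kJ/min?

Q_out = 1580 kJ/min

Extent of reaction ξ = 0.827 × 632 = 522.66 mol/h
Reaction term: ξ·ΔH°_rxn = 522.66 × -223 = -116550 kJ/h
Sensible, feed 39.2→25 °C: -1588.5 kJ/h
Outlet flows (mol/h): A 109.34, O₂ 54.668, B 522.66
Sensible, products 25→249 °C: 23418 kJ/h
Q = ΔH = -94724 kJ/h = -26.312 kW
Heat removed = 1578.7 kJ/min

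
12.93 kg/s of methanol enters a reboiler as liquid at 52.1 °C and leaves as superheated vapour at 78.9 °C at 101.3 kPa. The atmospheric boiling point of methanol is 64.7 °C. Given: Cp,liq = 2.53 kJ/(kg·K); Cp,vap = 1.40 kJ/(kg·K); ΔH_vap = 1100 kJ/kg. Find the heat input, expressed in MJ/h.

liquid 52.1→64.7 °C: 31.878 kJ/kg
vaporisation at 64.7 °C: 1100 kJ/kg
vapour 64.7→78.9 °C: 19.88 kJ/kg
Δh = 31.878 + 1100 + 19.88 = 1151.8 kJ/kg
Q = ṁ·Δh = 12.93 kg/s × 1151.8 kJ/kg = 14892 kJ/s
|Q| = 14892 kW = 53612 MJ/h

Q = 53600 MJ/h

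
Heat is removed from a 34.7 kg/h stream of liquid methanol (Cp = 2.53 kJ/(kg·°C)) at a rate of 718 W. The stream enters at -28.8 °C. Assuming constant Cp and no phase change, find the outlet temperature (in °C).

Q = 718 W = 2584.8 kJ/h
ΔT = Q/(ṁ·Cp) = 2584.8/(34.7×2.53) = 29.443 K
T_out = -28.8 − 29.443 = -58.243 °C

T_out = -58.2 °C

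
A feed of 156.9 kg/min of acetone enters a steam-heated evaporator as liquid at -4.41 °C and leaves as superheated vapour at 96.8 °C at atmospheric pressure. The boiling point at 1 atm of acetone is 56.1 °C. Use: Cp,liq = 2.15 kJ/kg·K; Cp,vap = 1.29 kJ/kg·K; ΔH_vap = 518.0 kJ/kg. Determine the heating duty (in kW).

liquid -4.41→56.1 °C: 130.1 kJ/kg
vaporisation at 56.1 °C: 518 kJ/kg
vapour 56.1→96.8 °C: 52.503 kJ/kg
Δh = 130.1 + 518 + 52.503 = 700.6 kJ/kg
Q = ṁ·Δh = 156.9 kg/min × 700.6 kJ/kg = 109920 kJ/min
|Q| = 1832.1 kW

Q = 1830 kW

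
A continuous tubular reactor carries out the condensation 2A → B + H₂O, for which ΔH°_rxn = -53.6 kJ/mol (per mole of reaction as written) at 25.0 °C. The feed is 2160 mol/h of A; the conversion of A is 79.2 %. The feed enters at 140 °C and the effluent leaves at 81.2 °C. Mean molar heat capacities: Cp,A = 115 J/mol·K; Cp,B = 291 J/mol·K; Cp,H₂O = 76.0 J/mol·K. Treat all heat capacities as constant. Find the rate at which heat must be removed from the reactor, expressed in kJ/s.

Extent of reaction ξ = 0.792 × 2160 / 2 = 855.36 mol/h
Reaction term: ξ·ΔH°_rxn = 855.36 × -53.6 = -45847 kJ/h
Sensible, feed 140→25 °C: -28566 kJ/h
Outlet flows (mol/h): A 449.28, B 855.36, H₂O 855.36
Sensible, products 25→81.2 °C: 20546 kJ/h
Q = ΔH = -53867 kJ/h = -14.963 kW
Heat removed = 14.963 kJ/s

Q_out = 15.0 kJ/s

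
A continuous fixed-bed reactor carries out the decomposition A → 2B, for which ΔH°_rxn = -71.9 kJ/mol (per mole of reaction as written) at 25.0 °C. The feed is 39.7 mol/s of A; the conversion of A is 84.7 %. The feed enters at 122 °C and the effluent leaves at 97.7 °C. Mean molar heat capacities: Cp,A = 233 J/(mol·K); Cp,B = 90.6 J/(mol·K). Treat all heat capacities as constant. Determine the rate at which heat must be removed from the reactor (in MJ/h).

Extent of reaction ξ = 0.847 × 39.7 = 33.626 mol/s
Reaction term: ξ·ΔH°_rxn = 33.626 × -71.9 = -2417.7 kJ/s
Sensible, feed 122→25 °C: -897.26 kJ/s
Outlet flows (mol/s): A 6.0741, B 67.252
Sensible, products 25→97.7 °C: 545.85 kJ/s
Q = ΔH = -2769.1 kJ/s = -2769.1 kW
Heat removed = 9968.8 MJ/h

Q_out = 9970 MJ/h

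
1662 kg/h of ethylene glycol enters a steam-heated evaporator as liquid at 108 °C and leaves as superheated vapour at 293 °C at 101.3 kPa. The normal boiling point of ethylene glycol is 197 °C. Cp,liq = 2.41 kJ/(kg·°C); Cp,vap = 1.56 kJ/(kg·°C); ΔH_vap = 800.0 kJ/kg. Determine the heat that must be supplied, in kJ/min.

liquid 108→197 °C: 214.49 kJ/kg
vaporisation at 197 °C: 800 kJ/kg
vapour 197→293 °C: 149.76 kJ/kg
Δh = 214.49 + 800 + 149.76 = 1164.2 kJ/kg
Q = ṁ·Δh = 1662 kg/h × 1164.2 kJ/kg = 1.935e+06 kJ/h
|Q| = 537.5 kW = 32250 kJ/min

Q = 32200 kJ/min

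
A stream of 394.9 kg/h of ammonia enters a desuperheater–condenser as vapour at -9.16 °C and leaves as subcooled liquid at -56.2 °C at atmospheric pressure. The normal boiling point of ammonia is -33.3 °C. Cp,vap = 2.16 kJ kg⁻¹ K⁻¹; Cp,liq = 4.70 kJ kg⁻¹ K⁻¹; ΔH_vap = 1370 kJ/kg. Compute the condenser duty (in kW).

Q_c = 168 kW

vapour -9.16→-33.3 °C: -52.142 kJ/kg
condensation at -33.3 °C: -1370 kJ/kg
liquid -33.3→-56.2 °C: -107.63 kJ/kg
Δh = -52.142 + -1370 + -107.63 = -1529.8 kJ/kg
Q = ṁ·Δh = 394.9 kg/h × -1529.8 kJ/kg = -604110 kJ/h
|Q| = 167.81 kW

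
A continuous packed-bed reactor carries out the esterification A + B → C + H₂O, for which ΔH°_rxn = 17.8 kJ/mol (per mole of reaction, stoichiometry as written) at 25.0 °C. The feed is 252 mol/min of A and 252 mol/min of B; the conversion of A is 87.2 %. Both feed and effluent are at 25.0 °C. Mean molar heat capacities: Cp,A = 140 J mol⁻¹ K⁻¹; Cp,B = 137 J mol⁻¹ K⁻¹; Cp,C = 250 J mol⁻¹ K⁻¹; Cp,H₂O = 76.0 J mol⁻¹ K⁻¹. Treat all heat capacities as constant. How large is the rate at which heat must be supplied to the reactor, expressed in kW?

Extent of reaction ξ = 0.872 × 252 = 219.74 mol/min
Reaction term: ξ·ΔH°_rxn = 219.74 × 17.8 = 3911.4 kJ/min
Q = ΔH = 3911.4 kJ/min = 65.191 kW
Heat supplied = 65.191 kW

Q_in = 65.2 kW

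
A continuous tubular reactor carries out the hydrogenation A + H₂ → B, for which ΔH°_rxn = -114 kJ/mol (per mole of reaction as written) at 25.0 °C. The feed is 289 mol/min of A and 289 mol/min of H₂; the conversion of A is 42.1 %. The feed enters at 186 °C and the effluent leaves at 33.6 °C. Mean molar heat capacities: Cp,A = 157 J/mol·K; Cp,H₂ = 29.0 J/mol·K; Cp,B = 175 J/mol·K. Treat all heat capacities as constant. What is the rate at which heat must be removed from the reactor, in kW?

Extent of reaction ξ = 0.421 × 289 = 121.67 mol/min
Reaction term: ξ·ΔH°_rxn = 121.67 × -114 = -13870 kJ/min
Sensible, feed 186→25 °C: -8654.4 kJ/min
Outlet flows (mol/min): A 167.33, H₂ 167.33, B 121.67
Sensible, products 25→33.6 °C: 450.77 kJ/min
Q = ΔH = -22074 kJ/min = -367.9 kW
Heat removed = 367.9 kW

Q_out = 368 kW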